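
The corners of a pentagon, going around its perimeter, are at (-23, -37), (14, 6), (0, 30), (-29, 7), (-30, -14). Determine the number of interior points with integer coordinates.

1535

By the shoelace formula, twice the signed area is |[(-23)·6 − 14·(-37)] + [14·30 − 0·6] + [0·7 − (-29)·30] + [(-29)·(-14) − (-30)·7] + [(-30)·(-37) − (-23)·(-14)]| = 3074, so the area is 1537.
The number of boundary lattice points is Σ gcd(|Δx|,|Δy|) = gcd(37,43) + gcd(14,24) + gcd(29,23) + gcd(1,21) + gcd(7,23) = 1+2+1+1+1 = 6.
Pick's theorem gives I = A − B/2 + 1 = 1537 − 6/2 + 1 = 1535.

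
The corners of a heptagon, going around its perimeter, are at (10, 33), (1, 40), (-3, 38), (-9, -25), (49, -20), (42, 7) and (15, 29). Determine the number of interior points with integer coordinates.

Using the shoelace formula, 2A = |[10·40 − 1·33] + [1·38 − (-3)·40] + [(-3)·(-25) − (-9)·38] + [(-9)·(-20) − 49·(-25)] + [49·7 − 42·(-20)] + [42·29 − 15·7] + [15·33 − 10·29]| = 4848, so the area is 2424.
Along each edge there are gcd(|Δx|,|Δy|)+1 lattice points, so counting each shared vertex once the boundary has gcd(9,7) + gcd(4,2) + gcd(6,63) + gcd(58,5) + gcd(7,27) + gcd(27,22) + gcd(5,4) = 1+2+3+1+1+1+1 = 10.
Pick's theorem gives I = A − B/2 + 1 = 2424 − 10/2 + 1 = 2420.

2420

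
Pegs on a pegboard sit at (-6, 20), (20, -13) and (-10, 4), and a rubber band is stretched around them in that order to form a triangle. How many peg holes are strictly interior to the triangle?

Using the shoelace formula, 2A = |[(-6)·(-13) − 20·20] + [20·4 − (-10)·(-13)] + [(-10)·20 − (-6)·4]| = 548, so the area is 274.
Along each edge there are gcd(|Δx|,|Δy|)+1 lattice points, so counting each shared vertex once the boundary has gcd(26,33) + gcd(30,17) + gcd(4,16) = 1+1+4 = 6.
Pick's theorem gives I = A − B/2 + 1 = 274 − 6/2 + 1 = 272.

272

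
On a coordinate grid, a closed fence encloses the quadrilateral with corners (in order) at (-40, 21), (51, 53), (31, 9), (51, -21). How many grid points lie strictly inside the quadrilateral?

The shoelace formula gives twice the area as |[(-40)·53 − 51·21] + [51·9 − 31·53] + [31·(-21) − 51·9] + [51·21 − (-40)·(-21)]| = 5254, so the area is 2627.
Summing gcd(|Δx|,|Δy|) over the edges gives the boundary count: gcd(91,32) + gcd(20,44) + gcd(20,30) + gcd(91,42) = 1+4+10+7 = 22.
By Pick's theorem A = I + B/2 − 1, so I = 2627 − 22/2 + 1 = 2617.

2617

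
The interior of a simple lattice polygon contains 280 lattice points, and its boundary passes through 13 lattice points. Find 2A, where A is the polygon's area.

By Pick's theorem, A = I + B/2 − 1 = 280 + 13/2 − 1 = 571/2.
Hence 2A = 571.

571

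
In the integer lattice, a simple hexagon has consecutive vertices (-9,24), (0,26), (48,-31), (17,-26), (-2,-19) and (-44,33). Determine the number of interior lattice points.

2116

The shoelace formula gives twice the area as |[(-9)·26 − 0·24] + [0·(-31) − 48·26] + [48·(-26) − 17·(-31)] + [17·(-19) − (-2)·(-26)] + [(-2)·33 − (-44)·(-19)] + [(-44)·24 − (-9)·33]| = 4239, so the area is 2119.5.
The number of boundary lattice points is Σ gcd(|Δx|,|Δy|) = gcd(9,2) + gcd(48,57) + gcd(31,5) + gcd(19,7) + gcd(42,52) + gcd(35,9) = 1+3+1+1+2+1 = 9.
Pick's theorem gives I = A − B/2 + 1 = 2119.5 − 9/2 + 1 = 2116.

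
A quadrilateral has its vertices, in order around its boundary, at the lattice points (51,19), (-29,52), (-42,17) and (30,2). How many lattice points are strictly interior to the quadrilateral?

2382

The shoelace formula gives twice the area as |[51·52 − (-29)·19] + [(-29)·17 − (-42)·52] + [(-42)·2 − 30·17] + [30·19 − 51·2]| = 4768, so the area is 2384.
Along each edge there are gcd(|Δx|,|Δy|)+1 lattice points, so counting each shared vertex once the boundary has gcd(80,33) + gcd(13,35) + gcd(72,15) + gcd(21,17) = 1+1+3+1 = 6.
Pick's theorem gives I = A − B/2 + 1 = 2384 − 6/2 + 1 = 2382.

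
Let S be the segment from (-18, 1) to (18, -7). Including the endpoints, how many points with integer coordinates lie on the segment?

The number of lattice points on a segment between lattice points is gcd(|Δx|,|Δy|) + 1 = gcd(36,8) + 1 = 4 + 1 = 5.

5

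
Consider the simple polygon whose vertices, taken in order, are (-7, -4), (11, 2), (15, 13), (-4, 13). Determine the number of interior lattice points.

236

The shoelace formula gives twice the area as |((-7)·2 − 11·(-4)) + (11·13 − 15·2) + (15·13 − (-4)·13) + ((-4)·(-4) − (-7)·13)| = 497, so the area is 497/2.
Along each edge there are gcd(|Δx|,|Δy|)+1 lattice points, so counting each shared vertex once the boundary has gcd(18,6) + gcd(4,11) + gcd(19,0) + gcd(3,17) = 6+1+19+1 = 27.
Pick's theorem gives I = A − B/2 + 1 = 497/2 − 27/2 + 1 = 236.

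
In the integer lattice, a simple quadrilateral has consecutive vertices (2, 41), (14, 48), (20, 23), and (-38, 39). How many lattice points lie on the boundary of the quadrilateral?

6

The number of boundary lattice points is Σ gcd(|Δx|,|Δy|) = gcd(12,7) + gcd(6,25) + gcd(58,16) + gcd(40,2) = 1+1+2+2 = 6.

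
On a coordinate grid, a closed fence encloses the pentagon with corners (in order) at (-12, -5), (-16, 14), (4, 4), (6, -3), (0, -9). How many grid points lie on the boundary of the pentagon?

Summing gcd(|Δx|,|Δy|) over the edges gives the boundary count: gcd(4,19) + gcd(20,10) + gcd(2,7) + gcd(6,6) + gcd(12,4) = 1+10+1+6+4 = 22.

22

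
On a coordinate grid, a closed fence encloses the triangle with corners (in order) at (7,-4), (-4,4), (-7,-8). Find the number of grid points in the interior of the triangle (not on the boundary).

76

The shoelace formula gives twice the area as |[7·4 − (-4)·(-4)] + [(-4)·(-8) − (-7)·4] + [(-7)·(-4) − 7·(-8)]| = 156, so the area is 78.
The number of boundary lattice points is Σ gcd(|Δx|,|Δy|) = gcd(11,8) + gcd(3,12) + gcd(14,4) = 1+3+2 = 6.
Pick's theorem gives I = A − B/2 + 1 = 78 − 6/2 + 1 = 76.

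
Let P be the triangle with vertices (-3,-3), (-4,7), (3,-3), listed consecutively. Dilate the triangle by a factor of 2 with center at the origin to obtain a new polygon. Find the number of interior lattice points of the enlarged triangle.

113

Using the shoelace formula, 2A = |[(-3)·7 − (-4)·(-3)] + [(-4)·(-3) − 3·7] + [3·(-3) − (-3)·(-3)]| = 60, so the area is 30.
Along each edge there are gcd(|Δx|,|Δy|)+1 lattice points, so counting each shared vertex once the boundary has gcd(1,10) + gcd(7,10) + gcd(6,0) = 1+1+6 = 8.
Scaling by 2 multiplies the area by 2² = 4 (so the new area is 120) and multiplies the boundary lattice-point count by 2, giving 16.
By Pick's theorem, the interior count of the dilated polygon is 120 − 16/2 + 1 = 113.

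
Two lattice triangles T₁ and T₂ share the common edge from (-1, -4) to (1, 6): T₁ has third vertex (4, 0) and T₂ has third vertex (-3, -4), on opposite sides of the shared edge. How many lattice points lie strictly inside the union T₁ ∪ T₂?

The union is the simple quadrilateral with vertices (-1, -4), (4, 0), (1, 6), (-3, -4) in order.
By the shoelace formula, twice the signed area is |((-1)·0 − 4·(-4)) + (4·6 − 1·0) + (1·(-4) − (-3)·6) + ((-3)·(-4) − (-1)·(-4))| = 62, so the area is 31.
The number of boundary lattice points is Σ gcd(|Δx|,|Δy|) = gcd(5,4) + gcd(3,6) + gcd(4,10) + gcd(2,0) = 1+3+2+2 = 8.
By Pick's theorem I = A − B/2 + 1 = 31 − 8/2 + 1 = 28.

28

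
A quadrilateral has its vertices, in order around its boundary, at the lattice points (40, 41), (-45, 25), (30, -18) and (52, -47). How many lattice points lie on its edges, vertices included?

Along each edge there are gcd(|Δx|,|Δy|)+1 lattice points, so counting each shared vertex once the boundary has gcd(85,16) + gcd(75,43) + gcd(22,29) + gcd(12,88) = 1+1+1+4 = 7.

7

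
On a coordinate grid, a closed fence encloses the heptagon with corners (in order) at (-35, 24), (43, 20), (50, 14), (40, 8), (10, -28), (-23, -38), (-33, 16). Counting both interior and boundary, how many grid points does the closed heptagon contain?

The shoelace formula gives twice the area as |[(-35)·20 − 43·24] + [43·14 − 50·20] + [50·8 − 40·14] + [40·(-28) − 10·8] + [10·(-38) − (-23)·(-28)] + [(-23)·16 − (-33)·(-38)] + [(-33)·24 − (-35)·16]| = 6368, so the area is 3184.
Summing gcd(|Δx|,|Δy|) over the edges gives the boundary count: gcd(78,4) + gcd(7,6) + gcd(10,6) + gcd(30,36) + gcd(33,10) + gcd(10,54) + gcd(2,8) = 2+1+2+6+1+2+2 = 16.
Pick's theorem gives I = A − B/2 + 1 = 3184 − 16/2 + 1 = 3177, so the closed region contains I + B = 3177 + 16 = 3193 lattice points.

3193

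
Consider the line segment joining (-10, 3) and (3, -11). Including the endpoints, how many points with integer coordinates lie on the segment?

2

The number of lattice points on a segment between lattice points is gcd(|Δx|,|Δy|) + 1 = gcd(13,14) + 1 = 1 + 1 = 2.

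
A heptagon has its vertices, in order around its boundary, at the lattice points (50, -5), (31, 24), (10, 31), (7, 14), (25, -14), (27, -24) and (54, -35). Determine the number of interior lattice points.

The shoelace formula gives twice the area as |[50·24 − 31·(-5)] + [31·31 − 10·24] + [10·14 − 7·31] + [7·(-14) − 25·14] + [25·(-24) − 27·(-14)] + [27·(-35) − 54·(-24)] + [54·(-5) − 50·(-35)]| = 3160, so the area is 1580.
Along each edge there are gcd(|Δx|,|Δy|)+1 lattice points, so counting each shared vertex once the boundary has gcd(19,29) + gcd(21,7) + gcd(3,17) + gcd(18,28) + gcd(2,10) + gcd(27,11) + gcd(4,30) = 1+7+1+2+2+1+2 = 16.
By Pick's theorem A = I + B/2 − 1, so I = 1580 − 16/2 + 1 = 1573.

1573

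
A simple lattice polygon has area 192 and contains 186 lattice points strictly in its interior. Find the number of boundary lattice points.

14

Pick's theorem gives A = I + B/2 − 1, so B = 2(A − I + 1) = 2(192 − 186 + 1) = 14.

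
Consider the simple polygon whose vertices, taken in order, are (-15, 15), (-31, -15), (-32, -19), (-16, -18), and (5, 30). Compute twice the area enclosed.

The shoelace formula gives twice the area as |((-15)·(-15) − (-31)·15) + ((-31)·(-19) − (-32)·(-15)) + ((-32)·(-18) − (-16)·(-19)) + ((-16)·30 − 5·(-18)) + (5·15 − (-15)·30)| = 1206, so the area is 603.

1206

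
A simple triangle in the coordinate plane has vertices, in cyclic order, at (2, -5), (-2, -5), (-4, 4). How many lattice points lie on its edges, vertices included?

8

Summing gcd(|Δx|,|Δy|) over the edges gives the boundary count: gcd(4,0) + gcd(2,9) + gcd(6,9) = 4+1+3 = 8.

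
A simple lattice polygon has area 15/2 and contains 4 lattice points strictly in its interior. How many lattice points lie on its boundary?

9

Pick's theorem gives A = I + B/2 − 1, so B = 2(A − I + 1) = 2(15/2 − 4 + 1) = 9.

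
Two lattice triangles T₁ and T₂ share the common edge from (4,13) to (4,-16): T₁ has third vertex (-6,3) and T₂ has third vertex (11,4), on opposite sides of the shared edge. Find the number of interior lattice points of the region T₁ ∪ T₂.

241

The union is the simple quadrilateral with vertices (4,13), (-6,3), (4,-16), (11,4) in order.
The shoelace formula gives twice the area as |(4·3 − (-6)·13) + ((-6)·(-16) − 4·3) + (4·4 − 11·(-16)) + (11·13 − 4·4)| = 493, so the area is 246.5.
The number of boundary lattice points is Σ gcd(|Δx|,|Δy|) = gcd(10,10) + gcd(10,19) + gcd(7,20) + gcd(7,9) = 10+1+1+1 = 13.
By Pick's theorem I = A − B/2 + 1 = 246.5 − 13/2 + 1 = 241.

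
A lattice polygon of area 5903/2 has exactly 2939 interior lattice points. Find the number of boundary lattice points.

Pick's theorem gives A = I + B/2 − 1, so B = 2(A − I + 1) = 2(5903/2 − 2939 + 1) = 27.

27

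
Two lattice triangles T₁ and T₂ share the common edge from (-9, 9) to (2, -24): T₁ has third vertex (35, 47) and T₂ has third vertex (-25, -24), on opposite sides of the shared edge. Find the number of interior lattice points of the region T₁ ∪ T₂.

1366

The union is the simple quadrilateral with vertices (-9, 9), (35, 47), (2, -24), (-25, -24) in order.
Using the shoelace formula, 2A = |((-9)·47 − 35·9) + (35·(-24) − 2·47) + (2·(-24) − (-25)·(-24)) + ((-25)·9 − (-9)·(-24))| = 2761, so the area is 1380.5.
Along each edge there are gcd(|Δx|,|Δy|)+1 lattice points, so counting each shared vertex once the boundary has gcd(44,38) + gcd(33,71) + gcd(27,0) + gcd(16,33) = 2+1+27+1 = 31.
By Pick's theorem I = A − B/2 + 1 = 1380.5 − 31/2 + 1 = 1366.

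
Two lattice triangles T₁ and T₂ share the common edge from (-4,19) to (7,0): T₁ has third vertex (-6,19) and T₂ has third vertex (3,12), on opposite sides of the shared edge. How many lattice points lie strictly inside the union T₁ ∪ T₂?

41

The union is the simple quadrilateral with vertices (-4,19), (-6,19), (7,0), (3,12) in order.
Using the shoelace formula, 2A = |[(-4)·19 − (-6)·19] + [(-6)·0 − 7·19] + [7·12 − 3·0] + [3·19 − (-4)·12]| = 94, so the area is 47.
Summing gcd(|Δx|,|Δy|) over the edges gives the boundary count: gcd(2,0) + gcd(13,19) + gcd(4,12) + gcd(7,7) = 2+1+4+7 = 14.
By Pick's theorem I = A − B/2 + 1 = 47 − 14/2 + 1 = 41.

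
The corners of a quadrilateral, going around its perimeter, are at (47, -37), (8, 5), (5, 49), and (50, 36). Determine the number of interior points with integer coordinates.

2455

By the shoelace formula, twice the signed area is |[47·5 − 8·(-37)] + [8·49 − 5·5] + [5·36 − 50·49] + [50·(-37) − 47·36]| = 4914, so the area is 2457.
The number of boundary lattice points is Σ gcd(|Δx|,|Δy|) = gcd(39,42) + gcd(3,44) + gcd(45,13) + gcd(3,73) = 3+1+1+1 = 6.
By Pick's theorem A = I + B/2 − 1, so I = 2457 − 6/2 + 1 = 2455.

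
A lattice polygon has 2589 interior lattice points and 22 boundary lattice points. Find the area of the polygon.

2599

Pick's theorem states A = I + B/2 − 1, so A = 2589 + 22/2 − 1 = 2599.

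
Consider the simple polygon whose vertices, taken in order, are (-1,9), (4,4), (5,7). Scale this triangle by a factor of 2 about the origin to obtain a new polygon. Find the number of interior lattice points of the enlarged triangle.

33

Using the shoelace formula, 2A = |[(-1)·4 − 4·9] + [4·7 − 5·4] + [5·9 − (-1)·7]| = 20, so the area is 10.
Summing gcd(|Δx|,|Δy|) over the edges gives the boundary count: gcd(5,5) + gcd(1,3) + gcd(6,2) = 5+1+2 = 8.
Scaling by 2 multiplies the area by 2² = 4 (so the new area is 40) and multiplies the boundary lattice-point count by 2, giving 16.
By Pick's theorem, the interior count of the dilated polygon is 40 − 16/2 + 1 = 33.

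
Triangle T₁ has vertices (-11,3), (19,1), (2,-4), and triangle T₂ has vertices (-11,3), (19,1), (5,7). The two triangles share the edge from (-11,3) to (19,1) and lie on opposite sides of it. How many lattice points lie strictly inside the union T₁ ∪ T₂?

165

The union is the simple quadrilateral with vertices (-11,3), (2,-4), (19,1), (5,7) in order.
By the shoelace formula, twice the signed area is |((-11)·(-4) − 2·3) + (2·1 − 19·(-4)) + (19·7 − 5·1) + (5·3 − (-11)·7)| = 336, so the area is 168.
Summing gcd(|Δx|,|Δy|) over the edges gives the boundary count: gcd(13,7) + gcd(17,5) + gcd(14,6) + gcd(16,4) = 1+1+2+4 = 8.
By Pick's theorem I = A − B/2 + 1 = 168 − 8/2 + 1 = 165.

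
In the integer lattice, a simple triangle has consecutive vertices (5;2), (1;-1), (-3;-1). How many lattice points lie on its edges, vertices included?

6

Along each edge there are gcd(|Δx|,|Δy|)+1 lattice points, so counting each shared vertex once the boundary has gcd(4,3) + gcd(4,0) + gcd(8,3) = 1+4+1 = 6.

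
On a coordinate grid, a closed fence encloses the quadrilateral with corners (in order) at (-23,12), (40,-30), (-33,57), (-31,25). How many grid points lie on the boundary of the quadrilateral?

The number of boundary lattice points is Σ gcd(|Δx|,|Δy|) = gcd(63,42) + gcd(73,87) + gcd(2,32) + gcd(8,13) = 21+1+2+1 = 25.

25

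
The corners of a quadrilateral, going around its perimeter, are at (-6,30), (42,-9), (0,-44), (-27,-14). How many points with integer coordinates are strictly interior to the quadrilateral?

2562

The shoelace formula gives twice the area as |[(-6)·(-9) − 42·30] + [42·(-44) − 0·(-9)] + [0·(-14) − (-27)·(-44)] + [(-27)·30 − (-6)·(-14)]| = 5136, so the area is 2568.
The number of boundary lattice points is Σ gcd(|Δx|,|Δy|) = gcd(48,39) + gcd(42,35) + gcd(27,30) + gcd(21,44) = 3+7+3+1 = 14.
By Pick's theorem A = I + B/2 − 1, so I = 2568 − 14/2 + 1 = 2562.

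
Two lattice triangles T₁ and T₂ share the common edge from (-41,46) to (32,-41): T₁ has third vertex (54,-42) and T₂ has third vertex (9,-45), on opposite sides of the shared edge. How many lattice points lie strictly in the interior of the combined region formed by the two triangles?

The union is the simple quadrilateral with vertices (-41,46), (54,-42), (32,-41), (9,-45) in order.
Using the shoelace formula, 2A = |((-41)·(-42) − 54·46) + (54·(-41) − 32·(-42)) + (32·(-45) − 9·(-41)) + (9·46 − (-41)·(-45))| = 4134, so the area is 2067.
Along each edge there are gcd(|Δx|,|Δy|)+1 lattice points, so counting each shared vertex once the boundary has gcd(95,88) + gcd(22,1) + gcd(23,4) + gcd(50,91) = 1+1+1+1 = 4.
By Pick's theorem I = A − B/2 + 1 = 2067 − 4/2 + 1 = 2066.

2066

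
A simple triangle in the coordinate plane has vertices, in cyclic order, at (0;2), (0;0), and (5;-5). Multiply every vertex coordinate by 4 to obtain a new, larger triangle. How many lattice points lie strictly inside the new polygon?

65

By the shoelace formula, twice the signed area is |[0·0 − 0·2] + [0·(-5) − 5·0] + [5·2 − 0·(-5)]| = 10, so the area is 5.
Along each edge there are gcd(|Δx|,|Δy|)+1 lattice points, so counting each shared vertex once the boundary has gcd(0,2) + gcd(5,5) + gcd(5,7) = 2+5+1 = 8.
Scaling by 4 multiplies the area by 4² = 16 (so the new area is 80) and multiplies the boundary lattice-point count by 4, giving 32.
By Pick's theorem, the interior count of the dilated polygon is 80 − 32/2 + 1 = 65.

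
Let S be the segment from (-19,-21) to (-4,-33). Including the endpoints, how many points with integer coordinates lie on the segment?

4

The number of lattice points on a segment between lattice points is gcd(|Δx|,|Δy|) + 1 = gcd(15,12) + 1 = 3 + 1 = 4.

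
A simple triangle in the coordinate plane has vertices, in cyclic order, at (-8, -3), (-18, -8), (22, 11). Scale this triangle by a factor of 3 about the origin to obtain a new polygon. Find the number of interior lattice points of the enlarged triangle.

Using the shoelace formula, 2A = |[(-8)·(-8) − (-18)·(-3)] + [(-18)·11 − 22·(-8)] + [22·(-3) − (-8)·11]| = 10, so the area is 5.
Summing gcd(|Δx|,|Δy|) over the edges gives the boundary count: gcd(10,5) + gcd(40,19) + gcd(30,14) = 5+1+2 = 8.
Scaling by 3 multiplies the area by 3² = 9 (so the new area is 45) and multiplies the boundary lattice-point count by 3, giving 24.
By Pick's theorem, the interior count of the dilated polygon is 45 − 24/2 + 1 = 34.

34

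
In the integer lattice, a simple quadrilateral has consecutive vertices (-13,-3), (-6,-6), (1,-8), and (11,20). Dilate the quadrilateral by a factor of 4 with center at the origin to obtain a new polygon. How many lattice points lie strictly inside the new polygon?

By the shoelace formula, twice the signed area is |((-13)·(-6) − (-6)·(-3)) + ((-6)·(-8) − 1·(-6)) + (1·20 − 11·(-8)) + (11·(-3) − (-13)·20)| = 449, so the area is 224.5.
The number of boundary lattice points is Σ gcd(|Δx|,|Δy|) = gcd(7,3) + gcd(7,2) + gcd(10,28) + gcd(24,23) = 1+1+2+1 = 5.
Scaling by 4 multiplies the area by 4² = 16 (so the new area is 3592) and multiplies the boundary lattice-point count by 4, giving 20.
By Pick's theorem, the interior count of the dilated polygon is 3592 − 20/2 + 1 = 3583.

3583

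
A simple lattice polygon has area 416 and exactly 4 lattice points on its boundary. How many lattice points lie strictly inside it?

Pick's theorem A = I + B/2 − 1 rearranges to I = A − B/2 + 1 = 416 − 4/2 + 1 = 415.

415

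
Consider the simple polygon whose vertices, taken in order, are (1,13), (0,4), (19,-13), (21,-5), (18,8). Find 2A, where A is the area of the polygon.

The shoelace formula gives twice the area as |(1·4 − 0·13) + (0·(-13) − 19·4) + (19·(-5) − 21·(-13)) + (21·8 − 18·(-5)) + (18·13 − 1·8)| = 590, so the area is 295.

590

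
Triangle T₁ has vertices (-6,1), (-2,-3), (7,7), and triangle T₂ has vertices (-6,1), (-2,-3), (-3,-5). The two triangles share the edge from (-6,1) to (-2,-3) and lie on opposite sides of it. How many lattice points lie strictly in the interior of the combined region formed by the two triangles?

The union is the simple quadrilateral with vertices (-6,1), (7,7), (-2,-3), (-3,-5) in order.
The shoelace formula gives twice the area as |[(-6)·7 − 7·1] + [7·(-3) − (-2)·7] + [(-2)·(-5) − (-3)·(-3)] + [(-3)·1 − (-6)·(-5)]| = 88, so the area is 44.
The number of boundary lattice points is Σ gcd(|Δx|,|Δy|) = gcd(13,6) + gcd(9,10) + gcd(1,2) + gcd(3,6) = 1+1+1+3 = 6.
By Pick's theorem I = A − B/2 + 1 = 44 − 6/2 + 1 = 42.

42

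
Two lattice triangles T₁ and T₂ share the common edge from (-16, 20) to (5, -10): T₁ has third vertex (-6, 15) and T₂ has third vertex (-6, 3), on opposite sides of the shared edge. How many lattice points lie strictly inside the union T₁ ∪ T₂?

123

The union is the simple quadrilateral with vertices (-16, 20), (-6, 15), (5, -10), (-6, 3) in order.
By the shoelace formula, twice the signed area is |((-16)·15 − (-6)·20) + ((-6)·(-10) − 5·15) + (5·3 − (-6)·(-10)) + ((-6)·20 − (-16)·3)| = 252, so the area is 126.
Summing gcd(|Δx|,|Δy|) over the edges gives the boundary count: gcd(10,5) + gcd(11,25) + gcd(11,13) + gcd(10,17) = 5+1+1+1 = 8.
By Pick's theorem I = A − B/2 + 1 = 126 − 8/2 + 1 = 123.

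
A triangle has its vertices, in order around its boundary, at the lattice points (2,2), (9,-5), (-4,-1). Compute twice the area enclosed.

The shoelace formula gives twice the area as |[2·(-5) − 9·2] + [9·(-1) − (-4)·(-5)] + [(-4)·2 − 2·(-1)]| = 63, so the area is 63/2.

63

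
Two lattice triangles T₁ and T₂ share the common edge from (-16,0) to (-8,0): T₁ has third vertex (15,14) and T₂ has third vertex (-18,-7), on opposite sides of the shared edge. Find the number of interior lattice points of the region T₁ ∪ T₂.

83

The union is the simple quadrilateral with vertices (-16,0), (15,14), (-8,0), (-18,-7) in order.
By the shoelace formula, twice the signed area is |((-16)·14 − 15·0) + (15·0 − (-8)·14) + ((-8)·(-7) − (-18)·0) + ((-18)·0 − (-16)·(-7))| = 168, so the area is 84.
Summing gcd(|Δx|,|Δy|) over the edges gives the boundary count: gcd(31,14) + gcd(23,14) + gcd(10,7) + gcd(2,7) = 1+1+1+1 = 4.
By Pick's theorem I = A − B/2 + 1 = 84 − 4/2 + 1 = 83.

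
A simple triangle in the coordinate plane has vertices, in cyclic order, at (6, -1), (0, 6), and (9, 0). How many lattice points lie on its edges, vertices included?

The number of boundary lattice points is Σ gcd(|Δx|,|Δy|) = gcd(6,7) + gcd(9,6) + gcd(3,1) = 1+3+1 = 5.

5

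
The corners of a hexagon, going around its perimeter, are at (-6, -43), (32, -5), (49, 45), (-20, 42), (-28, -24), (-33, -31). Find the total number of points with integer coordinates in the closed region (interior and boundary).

4532

The shoelace formula gives twice the area as |((-6)·(-5) − 32·(-43)) + (32·45 − 49·(-5)) + (49·42 − (-20)·45) + ((-20)·(-24) − (-28)·42) + ((-28)·(-31) − (-33)·(-24)) + ((-33)·(-43) − (-6)·(-31))| = 9014, so the area is 4507.
Summing gcd(|Δx|,|Δy|) over the edges gives the boundary count: gcd(38,38) + gcd(17,50) + gcd(69,3) + gcd(8,66) + gcd(5,7) + gcd(27,12) = 38+1+3+2+1+3 = 48.
Pick's theorem gives I = A − B/2 + 1 = 4507 − 48/2 + 1 = 4484, so the closed region contains I + B = 4484 + 48 = 4532 lattice points.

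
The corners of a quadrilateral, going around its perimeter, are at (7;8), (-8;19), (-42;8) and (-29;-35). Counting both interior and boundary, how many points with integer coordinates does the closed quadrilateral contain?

1326

The shoelace formula gives twice the area as |(7·19 − (-8)·8) + ((-8)·8 − (-42)·19) + ((-42)·(-35) − (-29)·8) + ((-29)·8 − 7·(-35))| = 2646, so the area is 1323.
The number of boundary lattice points is Σ gcd(|Δx|,|Δy|) = gcd(15,11) + gcd(34,11) + gcd(13,43) + gcd(36,43) = 1+1+1+1 = 4.
Pick's theorem gives I = A − B/2 + 1 = 1323 − 4/2 + 1 = 1322, so the closed region contains I + B = 1322 + 4 = 1326 lattice points.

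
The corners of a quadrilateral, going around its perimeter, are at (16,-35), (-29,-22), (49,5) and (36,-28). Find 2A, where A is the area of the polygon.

The shoelace formula gives twice the area as |[16·(-22) − (-29)·(-35)] + [(-29)·5 − 49·(-22)] + [49·(-28) − 36·5] + [36·(-35) − 16·(-28)]| = 2798, so the area is 1399.

2798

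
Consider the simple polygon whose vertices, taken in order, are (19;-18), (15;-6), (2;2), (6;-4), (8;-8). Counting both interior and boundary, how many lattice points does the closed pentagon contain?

91

By the shoelace formula, twice the signed area is |(19·(-6) − 15·(-18)) + (15·2 − 2·(-6)) + (2·(-4) − 6·2) + (6·(-8) − 8·(-4)) + (8·(-18) − 19·(-8))| = 170, so the area is 85.
Along each edge there are gcd(|Δx|,|Δy|)+1 lattice points, so counting each shared vertex once the boundary has gcd(4,12) + gcd(13,8) + gcd(4,6) + gcd(2,4) + gcd(11,10) = 4+1+2+2+1 = 10.
Pick's theorem gives I = A − B/2 + 1 = 85 − 10/2 + 1 = 81, so the closed region contains I + B = 81 + 10 = 91 lattice points.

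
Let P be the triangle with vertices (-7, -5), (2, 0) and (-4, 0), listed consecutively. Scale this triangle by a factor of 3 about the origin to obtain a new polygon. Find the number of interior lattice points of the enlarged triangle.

Using the shoelace formula, 2A = |((-7)·0 − 2·(-5)) + (2·0 − (-4)·0) + ((-4)·(-5) − (-7)·0)| = 30, so the area is 15.
Summing gcd(|Δx|,|Δy|) over the edges gives the boundary count: gcd(9,5) + gcd(6,0) + gcd(3,5) = 1+6+1 = 8.
Scaling by 3 multiplies the area by 3² = 9 (so the new area is 135) and multiplies the boundary lattice-point count by 3, giving 24.
By Pick's theorem, the interior count of the dilated polygon is 135 − 24/2 + 1 = 124.

124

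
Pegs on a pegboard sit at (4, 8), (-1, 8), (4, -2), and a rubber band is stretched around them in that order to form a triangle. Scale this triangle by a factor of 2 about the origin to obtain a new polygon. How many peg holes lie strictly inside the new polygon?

81

By the shoelace formula, twice the signed area is |[4·8 − (-1)·8] + [(-1)·(-2) − 4·8] + [4·8 − 4·(-2)]| = 50, so the area is 25.
Summing gcd(|Δx|,|Δy|) over the edges gives the boundary count: gcd(5,0) + gcd(5,10) + gcd(0,10) = 5+5+10 = 20.
Scaling by 2 multiplies the area by 2² = 4 (so the new area is 100) and multiplies the boundary lattice-point count by 2, giving 40.
By Pick's theorem, the interior count of the dilated polygon is 100 − 40/2 + 1 = 81.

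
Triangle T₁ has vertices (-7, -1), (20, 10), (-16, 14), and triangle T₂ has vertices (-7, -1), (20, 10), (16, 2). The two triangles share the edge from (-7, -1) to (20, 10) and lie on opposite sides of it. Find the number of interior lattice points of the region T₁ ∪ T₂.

333

The union is the simple quadrilateral with vertices (-7, -1), (-16, 14), (20, 10), (16, 2) in order.
The shoelace formula gives twice the area as |((-7)·14 − (-16)·(-1)) + ((-16)·10 − 20·14) + (20·2 − 16·10) + (16·(-1) − (-7)·2)| = 676, so the area is 338.
Along each edge there are gcd(|Δx|,|Δy|)+1 lattice points, so counting each shared vertex once the boundary has gcd(9,15) + gcd(36,4) + gcd(4,8) + gcd(23,3) = 3+4+4+1 = 12.
By Pick's theorem I = A − B/2 + 1 = 338 − 12/2 + 1 = 333.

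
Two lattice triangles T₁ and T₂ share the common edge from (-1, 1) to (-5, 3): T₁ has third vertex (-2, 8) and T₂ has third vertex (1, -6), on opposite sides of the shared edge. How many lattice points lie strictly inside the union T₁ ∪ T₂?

The union is the simple quadrilateral with vertices (-1, 1), (-2, 8), (-5, 3), (1, -6) in order.
Using the shoelace formula, 2A = |[(-1)·8 − (-2)·1] + [(-2)·3 − (-5)·8] + [(-5)·(-6) − 1·3] + [1·1 − (-1)·(-6)]| = 50, so the area is 25.
Along each edge there are gcd(|Δx|,|Δy|)+1 lattice points, so counting each shared vertex once the boundary has gcd(1,7) + gcd(3,5) + gcd(6,9) + gcd(2,7) = 1+1+3+1 = 6.
By Pick's theorem I = A − B/2 + 1 = 25 − 6/2 + 1 = 23.

23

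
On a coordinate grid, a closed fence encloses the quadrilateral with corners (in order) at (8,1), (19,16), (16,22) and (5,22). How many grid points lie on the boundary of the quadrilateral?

The number of boundary lattice points is Σ gcd(|Δx|,|Δy|) = gcd(11,15) + gcd(3,6) + gcd(11,0) + gcd(3,21) = 1+3+11+3 = 18.

18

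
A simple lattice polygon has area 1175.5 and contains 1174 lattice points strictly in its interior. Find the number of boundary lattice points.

Pick's theorem gives A = I + B/2 − 1, so B = 2(A − I + 1) = 2(1175.5 − 1174 + 1) = 5.

5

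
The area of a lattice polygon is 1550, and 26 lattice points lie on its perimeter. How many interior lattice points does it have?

1538

Pick's theorem A = I + B/2 − 1 rearranges to I = A − B/2 + 1 = 1550 − 26/2 + 1 = 1538.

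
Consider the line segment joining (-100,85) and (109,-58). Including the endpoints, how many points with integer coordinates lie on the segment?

12

The number of lattice points on a segment between lattice points is gcd(|Δx|,|Δy|) + 1 = gcd(209,143) + 1 = 11 + 1 = 12.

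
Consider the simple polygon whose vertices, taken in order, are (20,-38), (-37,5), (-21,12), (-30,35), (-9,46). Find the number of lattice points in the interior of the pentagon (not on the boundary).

Using the shoelace formula, 2A = |(20·5 − (-37)·(-38)) + ((-37)·12 − (-21)·5) + ((-21)·35 − (-30)·12) + ((-30)·46 − (-9)·35) + ((-9)·(-38) − 20·46)| = 3663, so the area is 1831.5.
Summing gcd(|Δx|,|Δy|) over the edges gives the boundary count: gcd(57,43) + gcd(16,7) + gcd(9,23) + gcd(21,11) + gcd(29,84) = 1+1+1+1+1 = 5.
Pick's theorem gives I = A − B/2 + 1 = 1831.5 − 5/2 + 1 = 1830.

1830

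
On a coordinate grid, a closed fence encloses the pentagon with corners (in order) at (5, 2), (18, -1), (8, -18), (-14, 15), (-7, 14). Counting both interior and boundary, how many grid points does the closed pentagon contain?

346

Using the shoelace formula, 2A = |[5·(-1) − 18·2] + [18·(-18) − 8·(-1)] + [8·15 − (-14)·(-18)] + [(-14)·14 − (-7)·15] + [(-7)·2 − 5·14]| = 664, so the area is 332.
The number of boundary lattice points is Σ gcd(|Δx|,|Δy|) = gcd(13,3) + gcd(10,17) + gcd(22,33) + gcd(7,1) + gcd(12,12) = 1+1+11+1+12 = 26.
Pick's theorem gives I = A − B/2 + 1 = 332 − 26/2 + 1 = 320, so the closed region contains I + B = 320 + 26 = 346 lattice points.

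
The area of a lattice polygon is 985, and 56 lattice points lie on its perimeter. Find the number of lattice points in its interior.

958

Pick's theorem A = I + B/2 − 1 rearranges to I = A − B/2 + 1 = 985 − 56/2 + 1 = 958.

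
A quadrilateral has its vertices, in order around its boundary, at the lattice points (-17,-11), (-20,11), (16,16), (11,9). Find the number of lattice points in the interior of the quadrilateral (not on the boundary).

By the shoelace formula, twice the signed area is |((-17)·11 − (-20)·(-11)) + ((-20)·16 − 16·11) + (16·9 − 11·16) + (11·(-11) − (-17)·9)| = 903, so the area is 903/2.
The number of boundary lattice points is Σ gcd(|Δx|,|Δy|) = gcd(3,22) + gcd(36,5) + gcd(5,7) + gcd(28,20) = 1+1+1+4 = 7.
Pick's theorem gives I = A − B/2 + 1 = 903/2 − 7/2 + 1 = 449.

449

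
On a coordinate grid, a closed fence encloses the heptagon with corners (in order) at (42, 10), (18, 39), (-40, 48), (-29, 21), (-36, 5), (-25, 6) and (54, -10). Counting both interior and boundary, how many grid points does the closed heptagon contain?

By the shoelace formula, twice the signed area is |(42·39 − 18·10) + (18·48 − (-40)·39) + ((-40)·21 − (-29)·48) + ((-29)·5 − (-36)·21) + ((-36)·6 − (-25)·5) + ((-25)·(-10) − 54·6) + (54·10 − 42·(-10))| = 5840, so the area is 2920.
Summing gcd(|Δx|,|Δy|) over the edges gives the boundary count: gcd(24,29) + gcd(58,9) + gcd(11,27) + gcd(7,16) + gcd(11,1) + gcd(79,16) + gcd(12,20) = 1+1+1+1+1+1+4 = 10.
Pick's theorem gives I = A − B/2 + 1 = 2920 − 10/2 + 1 = 2916, so the closed region contains I + B = 2916 + 10 = 2926 lattice points.

2926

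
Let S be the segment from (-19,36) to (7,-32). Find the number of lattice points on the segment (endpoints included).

3

The number of lattice points on a segment between lattice points is gcd(|Δx|,|Δy|) + 1 = gcd(26,68) + 1 = 2 + 1 = 3.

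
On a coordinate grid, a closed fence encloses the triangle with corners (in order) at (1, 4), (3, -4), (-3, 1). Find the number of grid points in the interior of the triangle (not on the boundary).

18

Using the shoelace formula, 2A = |[1·(-4) − 3·4] + [3·1 − (-3)·(-4)] + [(-3)·4 − 1·1]| = 38, so the area is 19.
Along each edge there are gcd(|Δx|,|Δy|)+1 lattice points, so counting each shared vertex once the boundary has gcd(2,8) + gcd(6,5) + gcd(4,3) = 2+1+1 = 4.
By Pick's theorem A = I + B/2 − 1, so I = 19 − 4/2 + 1 = 18.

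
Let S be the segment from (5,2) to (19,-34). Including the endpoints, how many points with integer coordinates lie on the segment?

3

The number of lattice points on a segment between lattice points is gcd(|Δx|,|Δy|) + 1 = gcd(14,36) + 1 = 2 + 1 = 3.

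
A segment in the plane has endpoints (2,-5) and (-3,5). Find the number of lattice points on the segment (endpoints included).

6

The number of lattice points on a segment between lattice points is gcd(|Δx|,|Δy|) + 1 = gcd(5,10) + 1 = 5 + 1 = 6.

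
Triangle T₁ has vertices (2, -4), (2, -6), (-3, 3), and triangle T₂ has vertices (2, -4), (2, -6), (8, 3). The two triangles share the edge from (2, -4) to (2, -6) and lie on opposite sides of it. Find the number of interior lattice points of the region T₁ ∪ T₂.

The union is the simple quadrilateral with vertices (2, -4), (-3, 3), (2, -6), (8, 3) in order.
The shoelace formula gives twice the area as |[2·3 − (-3)·(-4)] + [(-3)·(-6) − 2·3] + [2·3 − 8·(-6)] + [8·(-4) − 2·3]| = 22, so the area is 11.
The number of boundary lattice points is Σ gcd(|Δx|,|Δy|) = gcd(5,7) + gcd(5,9) + gcd(6,9) + gcd(6,7) = 1+1+3+1 = 6.
By Pick's theorem I = A − B/2 + 1 = 11 − 6/2 + 1 = 9.

9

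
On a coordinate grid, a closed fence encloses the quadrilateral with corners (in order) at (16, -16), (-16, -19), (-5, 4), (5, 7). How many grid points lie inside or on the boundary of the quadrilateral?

486

The shoelace formula gives twice the area as |(16·(-19) − (-16)·(-16)) + ((-16)·4 − (-5)·(-19)) + ((-5)·7 − 5·4) + (5·(-16) − 16·7)| = 966, so the area is 483.
Summing gcd(|Δx|,|Δy|) over the edges gives the boundary count: gcd(32,3) + gcd(11,23) + gcd(10,3) + gcd(11,23) = 1+1+1+1 = 4.
Pick's theorem gives I = A − B/2 + 1 = 483 − 4/2 + 1 = 482, so the closed region contains I + B = 482 + 4 = 486 lattice points.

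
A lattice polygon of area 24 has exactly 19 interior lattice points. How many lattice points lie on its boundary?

12

Pick's theorem gives A = I + B/2 − 1, so B = 2(A − I + 1) = 2(24 − 19 + 1) = 12.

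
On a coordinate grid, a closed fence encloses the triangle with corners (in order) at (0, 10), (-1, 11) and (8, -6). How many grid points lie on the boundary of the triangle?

10

Summing gcd(|Δx|,|Δy|) over the edges gives the boundary count: gcd(1,1) + gcd(9,17) + gcd(8,16) = 1+1+8 = 10.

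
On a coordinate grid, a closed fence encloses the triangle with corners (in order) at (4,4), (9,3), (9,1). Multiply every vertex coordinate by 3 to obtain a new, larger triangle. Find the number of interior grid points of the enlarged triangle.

By the shoelace formula, twice the signed area is |[4·3 − 9·4] + [9·1 − 9·3] + [9·4 − 4·1]| = 10, so the area is 5.
Summing gcd(|Δx|,|Δy|) over the edges gives the boundary count: gcd(5,1) + gcd(0,2) + gcd(5,3) = 1+2+1 = 4.
Scaling by 3 multiplies the area by 3² = 9 (so the new area is 45) and multiplies the boundary lattice-point count by 3, giving 12.
By Pick's theorem, the interior count of the dilated polygon is 45 − 12/2 + 1 = 40.

40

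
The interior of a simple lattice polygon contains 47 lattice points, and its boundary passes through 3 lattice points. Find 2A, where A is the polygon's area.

95

Pick's theorem states A = I + B/2 − 1, so A = 47 + 3/2 − 1 = 95/2.
Hence 2A = 95.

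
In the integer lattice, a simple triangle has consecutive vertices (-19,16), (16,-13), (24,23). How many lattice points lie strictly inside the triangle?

744

The shoelace formula gives twice the area as |[(-19)·(-13) − 16·16] + [16·23 − 24·(-13)] + [24·16 − (-19)·23]| = 1492, so the area is 746.
The number of boundary lattice points is Σ gcd(|Δx|,|Δy|) = gcd(35,29) + gcd(8,36) + gcd(43,7) = 1+4+1 = 6.
By Pick's theorem A = I + B/2 − 1, so I = 746 − 6/2 + 1 = 744.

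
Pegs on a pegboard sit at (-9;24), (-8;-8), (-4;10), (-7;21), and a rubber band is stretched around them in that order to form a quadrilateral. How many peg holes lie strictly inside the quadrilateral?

Using the shoelace formula, 2A = |[(-9)·(-8) − (-8)·24] + [(-8)·10 − (-4)·(-8)] + [(-4)·21 − (-7)·10] + [(-7)·24 − (-9)·21]| = 159, so the area is 79.5.
Along each edge there are gcd(|Δx|,|Δy|)+1 lattice points, so counting each shared vertex once the boundary has gcd(1,32) + gcd(4,18) + gcd(3,11) + gcd(2,3) = 1+2+1+1 = 5.
Pick's theorem gives I = A − B/2 + 1 = 79.5 − 5/2 + 1 = 78.

78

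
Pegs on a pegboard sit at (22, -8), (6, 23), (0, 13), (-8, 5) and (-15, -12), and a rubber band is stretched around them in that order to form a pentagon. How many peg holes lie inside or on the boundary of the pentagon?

The shoelace formula gives twice the area as |[22·23 − 6·(-8)] + [6·13 − 0·23] + [0·5 − (-8)·13] + [(-8)·(-12) − (-15)·5] + [(-15)·(-8) − 22·(-12)]| = 1291, so the area is 645.5.
The number of boundary lattice points is Σ gcd(|Δx|,|Δy|) = gcd(16,31) + gcd(6,10) + gcd(8,8) + gcd(7,17) + gcd(37,4) = 1+2+8+1+1 = 13.
Pick's theorem gives I = A − B/2 + 1 = 645.5 − 13/2 + 1 = 640, so the closed region contains I + B = 640 + 13 = 653 lattice points.

653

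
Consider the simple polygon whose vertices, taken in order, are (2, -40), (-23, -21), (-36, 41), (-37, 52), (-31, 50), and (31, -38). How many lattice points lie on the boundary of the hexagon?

8

Along each edge there are gcd(|Δx|,|Δy|)+1 lattice points, so counting each shared vertex once the boundary has gcd(25,19) + gcd(13,62) + gcd(1,11) + gcd(6,2) + gcd(62,88) + gcd(29,2) = 1+1+1+2+2+1 = 8.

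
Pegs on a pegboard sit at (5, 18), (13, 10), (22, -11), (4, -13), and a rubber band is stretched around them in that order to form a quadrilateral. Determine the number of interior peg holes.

By the shoelace formula, twice the signed area is |(5·10 − 13·18) + (13·(-11) − 22·10) + (22·(-13) − 4·(-11)) + (4·18 − 5·(-13))| = 652, so the area is 326.
Along each edge there are gcd(|Δx|,|Δy|)+1 lattice points, so counting each shared vertex once the boundary has gcd(8,8) + gcd(9,21) + gcd(18,2) + gcd(1,31) = 8+3+2+1 = 14.
By Pick's theorem A = I + B/2 − 1, so I = 326 − 14/2 + 1 = 320.

320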